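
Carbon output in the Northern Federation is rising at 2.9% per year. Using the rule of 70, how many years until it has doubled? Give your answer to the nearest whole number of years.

≈ 24 years

70/2.9 ≈ 24.14, so it doubles roughly every 24 years.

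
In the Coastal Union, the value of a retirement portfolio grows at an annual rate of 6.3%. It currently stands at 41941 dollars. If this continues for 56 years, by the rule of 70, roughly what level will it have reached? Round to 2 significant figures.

Doubling time ≈ 70/6.3 = 11.11 years.
56 years is 56/11.11 ≈ 5.04 doublings, a factor of 2^5.04 ≈ 32.90.
41941 × 32.90 ≈ 1400000 dollars.

≈ 1400000 dollars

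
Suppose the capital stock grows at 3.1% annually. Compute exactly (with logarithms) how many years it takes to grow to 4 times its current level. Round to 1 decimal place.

t = ln(4) / ln(1 + 0.031) = 1.3863 / 0.030529 ≈ 45.41.

45.4 years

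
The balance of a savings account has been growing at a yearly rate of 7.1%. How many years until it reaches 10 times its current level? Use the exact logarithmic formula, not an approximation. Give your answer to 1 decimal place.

33.6 years

t = ln(10) / ln(1 + 0.071) = 2.3026 / 0.068593 ≈ 33.57.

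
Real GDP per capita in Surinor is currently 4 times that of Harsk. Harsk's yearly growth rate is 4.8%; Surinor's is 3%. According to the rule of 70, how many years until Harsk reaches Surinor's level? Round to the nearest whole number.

78 years

What matters is the difference: 1.8 pp.
Rule of 70 on the gap: the ratio halves every 70/1.8 ≈ 38.89 years.
A 4 times gap closes after 2 halvings: 2 × 38.89 ≈ 78 years.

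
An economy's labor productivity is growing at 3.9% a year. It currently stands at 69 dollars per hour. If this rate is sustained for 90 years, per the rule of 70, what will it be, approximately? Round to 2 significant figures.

about 2200 dollars per hour

Doubling time ≈ 70/3.9 = 17.95 years.
90 years is 90/17.95 ≈ 5.01 doublings, a factor of 2^5.01 ≈ 32.22.
69 × 32.22 ≈ 2200 dollars per hour.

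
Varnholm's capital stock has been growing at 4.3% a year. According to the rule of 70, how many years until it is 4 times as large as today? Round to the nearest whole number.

At 4.3% it doubles every 70/4.3 ≈ 16.28 years.
4 = 2^2, so 2 doublings → 33 years.

around 33 years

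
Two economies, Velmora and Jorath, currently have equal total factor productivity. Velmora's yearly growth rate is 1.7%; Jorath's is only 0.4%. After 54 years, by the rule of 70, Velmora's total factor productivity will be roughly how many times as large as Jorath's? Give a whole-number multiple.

Velmora pulls ahead at 1.3 pp per year, so the ratio doubles every 70/1.3 ≈ 53.85 years.
In 54 years that's 1.00 doublings: 2^1.00 ≈ 2.

2 times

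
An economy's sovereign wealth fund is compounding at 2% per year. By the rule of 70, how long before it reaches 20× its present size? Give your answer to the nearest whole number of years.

At 2% it doubles every 70/2 ≈ 35.00 years.
Reaching 20× takes log₂(20) ≈ 4.32 doublings.
4.32 × 35.00 ≈ 151 years.

≈ 151 years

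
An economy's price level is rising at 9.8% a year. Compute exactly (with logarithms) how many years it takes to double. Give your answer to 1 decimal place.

7.4 years

t = ln(2) / ln(1 + 0.098) = 0.6931 / 0.093490 ≈ 7.41.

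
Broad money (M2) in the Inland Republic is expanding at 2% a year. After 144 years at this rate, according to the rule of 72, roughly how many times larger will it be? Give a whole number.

around 16 times

At 2% one doubling takes ≈ 36.00 years; 144 years is 4 of them, so ×16.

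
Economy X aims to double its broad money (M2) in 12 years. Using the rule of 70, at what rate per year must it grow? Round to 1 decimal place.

about 5.8% per year

70 / 12 ≈ 5.83, so about 5.8% per year.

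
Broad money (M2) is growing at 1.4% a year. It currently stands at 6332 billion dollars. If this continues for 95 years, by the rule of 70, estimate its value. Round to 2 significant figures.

roughly 24000 billion dollars

Doubling time ≈ 70/1.4 = 50.00 years.
95 years is 95/50.00 ≈ 1.90 doublings, a factor of 2^1.90 ≈ 3.73.
6332 × 3.73 ≈ 24000 billion dollars.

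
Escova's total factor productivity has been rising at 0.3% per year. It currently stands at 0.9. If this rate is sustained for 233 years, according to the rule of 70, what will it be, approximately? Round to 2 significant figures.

Doubling time ≈ 70/0.3 = 233.33 years.
233 years is 233/233.33 ≈ 1.00 doublings, a factor of 2^1.00 ≈ 2.00.
0.9 × 2.00 ≈ 1.8.

around 1.8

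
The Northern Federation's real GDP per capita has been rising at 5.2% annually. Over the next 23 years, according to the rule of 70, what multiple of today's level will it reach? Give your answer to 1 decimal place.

Doubles every ≈ 13.46 years (70/5.2).
23 years is 1.71 doublings; 2^1.71 ≈ 3.3×.

≈ 3.3 times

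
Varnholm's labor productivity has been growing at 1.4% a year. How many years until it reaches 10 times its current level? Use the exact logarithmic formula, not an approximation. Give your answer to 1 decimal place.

t = ln(10) / ln(1 + 0.014) = 2.3026 / 0.013903 ≈ 165.62.

165.6 years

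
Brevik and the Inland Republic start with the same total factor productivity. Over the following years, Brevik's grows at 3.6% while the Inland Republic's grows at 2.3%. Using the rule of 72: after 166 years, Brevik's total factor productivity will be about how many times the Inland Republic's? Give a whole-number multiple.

8 times

Rate gap = 3.6% − 2.3% = 1.3 points.
The ratio doubles every 72/1.3 ≈ 55.38 years.
166/55.38 ≈ 3.00 doublings → ratio ≈ 2^3.00 ≈ 8.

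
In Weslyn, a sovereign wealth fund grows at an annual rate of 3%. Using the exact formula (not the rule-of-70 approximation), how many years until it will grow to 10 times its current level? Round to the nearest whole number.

78 years

t = ln(10) / ln(1 + 0.03) = 2.3026 / 0.029559 ≈ 77.90.
≈ 78 years.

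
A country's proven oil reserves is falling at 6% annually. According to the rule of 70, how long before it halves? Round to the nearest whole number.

around 12 years

Falling at 6%, it halves about every 70/6 = 11.67 years.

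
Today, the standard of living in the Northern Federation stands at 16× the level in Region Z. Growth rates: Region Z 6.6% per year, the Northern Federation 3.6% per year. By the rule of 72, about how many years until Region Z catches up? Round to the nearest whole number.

around 96 years

The growth-rate gap is 6.6% − 3.6% = 3 percentage points.
So the ratio between them halves every 72/3 ≈ 24.00 years.
A 16× gap closes after 4 halvings: 4 × 24.00 ≈ 96 years.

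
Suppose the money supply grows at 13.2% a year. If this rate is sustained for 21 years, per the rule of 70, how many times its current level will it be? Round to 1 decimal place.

around 15.6 times

Doubling time ≈ 70/13.2 = 5.30 years.
21 years / 5.30 ≈ 3.96 doublings → factor 2^3.96 ≈ 15.6.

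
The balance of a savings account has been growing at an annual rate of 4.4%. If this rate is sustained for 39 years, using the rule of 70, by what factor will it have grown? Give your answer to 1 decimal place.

around 5.5 times

Doubling time ≈ 70/4.4 = 15.91 years.
39 years / 15.91 ≈ 2.45 doublings → factor 2^2.45 ≈ 5.5.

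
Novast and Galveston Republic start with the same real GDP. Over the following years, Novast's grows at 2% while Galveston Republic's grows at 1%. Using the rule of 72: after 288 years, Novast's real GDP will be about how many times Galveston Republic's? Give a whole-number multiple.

Only the 1-point difference matters.
72/1 ≈ 72.00 years per doubling of the ratio; 288 years gives 4.00 doublings, so ≈ 16×.

approximately 16 times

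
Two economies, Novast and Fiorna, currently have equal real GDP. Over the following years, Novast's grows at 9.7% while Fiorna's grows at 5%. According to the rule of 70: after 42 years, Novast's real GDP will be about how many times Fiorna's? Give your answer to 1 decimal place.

7.1 times

Novast pulls ahead at 4.7 pp per year, so the ratio doubles every 70/4.7 ≈ 14.89 years.
In 42 years that's 2.82 doublings: 2^2.82 ≈ 7.1.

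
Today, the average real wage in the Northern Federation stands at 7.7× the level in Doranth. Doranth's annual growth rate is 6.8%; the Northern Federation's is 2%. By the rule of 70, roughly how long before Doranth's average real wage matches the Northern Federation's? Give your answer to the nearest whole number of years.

What matters is the difference: 4.8 pp.
Rule of 70 on the gap: the ratio halves every 70/4.8 ≈ 14.58 years.
A 7.7× gap takes log₂(7.7) ≈ 2.94 halvings to close: 2.94 × 14.58 ≈ 43 years.

approximately 43 years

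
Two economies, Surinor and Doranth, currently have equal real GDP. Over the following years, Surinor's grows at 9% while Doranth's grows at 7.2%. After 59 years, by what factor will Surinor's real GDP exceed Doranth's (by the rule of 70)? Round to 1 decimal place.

Rate gap = 9% − 7.2% = 1.8 points.
The ratio doubles every 70/1.8 ≈ 38.89 years.
59/38.89 ≈ 1.52 doublings → ratio ≈ 2^1.52 ≈ 2.9.

2.9 times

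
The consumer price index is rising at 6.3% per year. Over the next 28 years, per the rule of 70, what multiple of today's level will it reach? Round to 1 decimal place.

roughly 5.7 times

Doubling time ≈ 70/6.3 = 11.11 years.
28 years / 11.11 ≈ 2.52 doublings → factor 2^2.52 ≈ 5.7.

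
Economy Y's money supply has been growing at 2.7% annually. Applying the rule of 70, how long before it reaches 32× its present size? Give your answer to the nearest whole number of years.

≈ 130 years

Doubling time ≈ 70/2.7 = 25.93 years.
Getting to 32× needs 5 doublings: 5 × 25.93 ≈ 130 years.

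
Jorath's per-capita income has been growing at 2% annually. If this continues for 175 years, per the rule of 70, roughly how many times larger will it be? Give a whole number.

roughly 32 times

At 2% one doubling takes ≈ 35.00 years; 175 years is 5 of them, so ×32.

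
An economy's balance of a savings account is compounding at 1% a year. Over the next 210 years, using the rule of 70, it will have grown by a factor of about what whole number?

8 times

At 1% one doubling takes ≈ 70.00 years; 210 years is 3 of them, so ×8.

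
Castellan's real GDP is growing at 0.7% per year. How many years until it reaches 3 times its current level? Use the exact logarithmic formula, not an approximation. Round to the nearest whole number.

t = ln(3) / ln(1 + 0.007) = 1.0986 / 0.006976 ≈ 157.48.
≈ 157 years.

157 years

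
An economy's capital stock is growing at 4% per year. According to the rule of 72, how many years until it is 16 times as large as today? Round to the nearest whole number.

around 72 years

Doubling time ≈ 72/4 = 18.00 years.
16 = 2^4, so 4 doublings → 72 years.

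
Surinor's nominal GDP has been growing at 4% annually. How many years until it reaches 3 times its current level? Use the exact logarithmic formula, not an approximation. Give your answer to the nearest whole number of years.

28 years

t = ln(3) / ln(1 + 0.04) = 1.0986 / 0.039221 ≈ 28.01.
≈ 28 years.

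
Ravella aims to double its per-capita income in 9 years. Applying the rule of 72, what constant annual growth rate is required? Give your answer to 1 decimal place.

about 8.0%

72 / 9 ≈ 8.00, so about 8.0% annually.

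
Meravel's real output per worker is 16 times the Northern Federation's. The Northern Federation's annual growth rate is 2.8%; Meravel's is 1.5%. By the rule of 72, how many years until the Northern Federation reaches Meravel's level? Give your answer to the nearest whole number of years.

the Northern Federation gains on Meravel at 2.8% − 1.5% = 1.3 points a year.
At that relative rate the gap halves every 72/1.3 ≈ 55.38 years.
A 16 times gap closes after 4 halvings: 4 × 55.38 ≈ 222 years.

approximately 222 years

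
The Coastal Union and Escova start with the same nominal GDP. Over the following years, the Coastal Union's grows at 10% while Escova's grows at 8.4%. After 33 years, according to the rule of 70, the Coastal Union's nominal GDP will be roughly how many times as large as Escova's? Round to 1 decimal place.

approximately 1.7 times

Rate gap = 10% − 8.4% = 1.6 points.
The ratio doubles every 70/1.6 ≈ 43.75 years.
33/43.75 ≈ 0.75 doublings → ratio ≈ 2^0.75 ≈ 1.7.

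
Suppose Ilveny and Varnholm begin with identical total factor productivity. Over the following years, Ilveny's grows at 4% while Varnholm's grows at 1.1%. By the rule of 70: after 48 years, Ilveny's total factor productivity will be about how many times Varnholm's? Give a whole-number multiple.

approximately 4 times

Rate gap = 4% − 1.1% = 2.9 points.
The ratio doubles every 70/2.9 ≈ 24.14 years.
48/24.14 ≈ 1.99 doublings → ratio ≈ 2^1.99 ≈ 4.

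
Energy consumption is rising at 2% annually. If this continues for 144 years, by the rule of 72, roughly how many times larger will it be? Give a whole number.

approximately 16 times

Doubling time ≈ 72/2 = 36.00 years.
144/36.00 ≈ 4 doublings, so about 2^4 = 16×.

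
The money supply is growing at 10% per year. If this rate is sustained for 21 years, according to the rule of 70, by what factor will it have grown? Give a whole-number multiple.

around 8 times

Doubling time ≈ 70/10 = 7.00 years.
21/7.00 ≈ 3 doublings, so about 2^3 = 8×.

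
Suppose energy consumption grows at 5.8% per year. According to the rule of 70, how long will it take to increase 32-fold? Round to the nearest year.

60 years

Doubling time ≈ 70/5.8 = 12.07 years.
Getting to 32× needs 5 doublings: 5 × 12.07 ≈ 60 years.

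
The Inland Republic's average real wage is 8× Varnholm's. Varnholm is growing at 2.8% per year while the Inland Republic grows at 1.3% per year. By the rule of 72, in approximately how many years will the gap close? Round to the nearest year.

around 144 years

The growth-rate gap is 2.8% − 1.3% = 1.5 percentage points.
So the ratio between them halves every 72/1.5 ≈ 48.00 years.
An 8× gap closes after 3 halvings: 3 × 48.00 ≈ 144 years.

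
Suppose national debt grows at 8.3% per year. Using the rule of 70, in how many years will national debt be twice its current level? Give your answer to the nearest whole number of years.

At 8.3%, doubling takes about 70/8.3 = 8.43 years.

about 8 years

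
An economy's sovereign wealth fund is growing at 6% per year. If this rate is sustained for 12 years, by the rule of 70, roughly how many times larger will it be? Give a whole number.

At 6% one doubling takes ≈ 11.67 years; 12 years is 1 of them, so ×2.

2 times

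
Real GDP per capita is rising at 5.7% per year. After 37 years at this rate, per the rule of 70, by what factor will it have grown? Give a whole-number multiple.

about 8 times

At 5.7% one doubling takes ≈ 12.28 years; 37 years is 3 of them, so ×8.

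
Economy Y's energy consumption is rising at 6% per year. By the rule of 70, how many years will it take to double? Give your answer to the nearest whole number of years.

approximately 12 years

Doubling time ≈ 70 / 6 = 11.67 years.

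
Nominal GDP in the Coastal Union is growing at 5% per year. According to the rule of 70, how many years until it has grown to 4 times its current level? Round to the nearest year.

roughly 28 years

Doubling time ≈ 70/5 = 14.00 years.
4× is 2 doublings, so 2 × 14.00 ≈ 28 years.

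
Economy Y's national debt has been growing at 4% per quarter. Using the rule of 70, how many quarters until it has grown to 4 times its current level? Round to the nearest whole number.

about 35 quarters

One doubling takes 70/4 = 17.50 quarters.
4 = 2^2, so 2 doublings → 35 quarters.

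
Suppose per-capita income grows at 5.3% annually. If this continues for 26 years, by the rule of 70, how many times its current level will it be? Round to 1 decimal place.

3.9 times

Doubles every ≈ 13.21 years (70/5.3).
26 years is 1.97 doublings; 2^1.97 ≈ 3.9×.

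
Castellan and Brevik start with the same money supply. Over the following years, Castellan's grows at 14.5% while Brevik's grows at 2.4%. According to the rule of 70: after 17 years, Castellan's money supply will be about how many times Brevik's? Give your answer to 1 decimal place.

Castellan pulls ahead at 12.1 pp per year, so the ratio doubles every 70/12.1 ≈ 5.79 years.
In 17 years that's 2.94 doublings: 2^2.94 ≈ 7.7.

about 7.7 times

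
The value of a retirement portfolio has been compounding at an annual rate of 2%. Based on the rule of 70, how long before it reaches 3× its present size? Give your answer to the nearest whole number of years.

about 55 years

At 2% it doubles every 70/2 ≈ 35.00 years.
3× is log₂ 3 ≈ 1.58 doublings, so ≈ 1.58 × 35.00 = 55 years.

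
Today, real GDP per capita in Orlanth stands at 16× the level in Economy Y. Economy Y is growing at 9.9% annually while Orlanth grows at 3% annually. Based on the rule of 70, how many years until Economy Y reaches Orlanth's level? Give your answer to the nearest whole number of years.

Economy Y gains on Orlanth at 9.9% − 3% = 6.9 points a year.
At that relative rate the gap halves every 70/6.9 ≈ 10.14 years.
A 16× gap closes after 4 halvings: 4 × 10.14 ≈ 41 years.

about 41 years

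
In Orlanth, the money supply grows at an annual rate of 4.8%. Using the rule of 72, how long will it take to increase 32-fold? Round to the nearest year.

75 years

Doubling time ≈ 72/4.8 = 15.00 years.
32 = 2^5, so 5 doublings → 75 years.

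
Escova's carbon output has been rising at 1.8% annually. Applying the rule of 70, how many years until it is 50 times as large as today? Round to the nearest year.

One doubling takes 70/1.8 = 38.89 years.
50× is log₂ 50 ≈ 5.64 doublings, so ≈ 5.64 × 38.89 = 219 years.

about 219 years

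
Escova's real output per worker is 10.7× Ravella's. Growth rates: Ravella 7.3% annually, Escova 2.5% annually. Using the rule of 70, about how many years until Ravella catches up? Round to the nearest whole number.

Ravella gains on Escova at 7.3% − 2.5% = 4.8 points a year.
At that relative rate the gap halves every 70/4.8 ≈ 14.58 years.
A 10.7× gap takes log₂(10.7) ≈ 3.42 halvings to close: 3.42 × 14.58 ≈ 50 years.

about 50 years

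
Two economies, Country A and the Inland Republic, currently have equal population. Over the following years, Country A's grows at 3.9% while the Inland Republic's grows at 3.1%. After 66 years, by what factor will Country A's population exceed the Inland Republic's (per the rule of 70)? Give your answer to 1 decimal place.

≈ 1.7 times

Only the 0.8-point difference matters.
70/0.8 ≈ 87.50 years per doubling of the ratio; 66 years gives 0.75 doublings, so ≈ 1.7×.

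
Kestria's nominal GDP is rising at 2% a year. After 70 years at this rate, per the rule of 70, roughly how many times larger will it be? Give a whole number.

roughly 4 times

70/2 ≈ 35.00 years per doubling.
70 years fits 2 doublings: 2^2 = 4.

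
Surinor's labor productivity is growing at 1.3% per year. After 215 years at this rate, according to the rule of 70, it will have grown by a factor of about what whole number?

around 16 times

Doubling time ≈ 70/1.3 = 53.85 years.
215/53.85 ≈ 4 doublings, so about 2^4 = 16×.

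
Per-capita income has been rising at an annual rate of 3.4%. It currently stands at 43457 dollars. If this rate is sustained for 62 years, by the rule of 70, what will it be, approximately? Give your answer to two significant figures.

about 350000 dollars

Doubling time ≈ 70/3.4 = 20.59 years.
62 years is 62/20.59 ≈ 3.01 doublings, a factor of 2^3.01 ≈ 8.06.
43457 × 8.06 ≈ 350000 dollars.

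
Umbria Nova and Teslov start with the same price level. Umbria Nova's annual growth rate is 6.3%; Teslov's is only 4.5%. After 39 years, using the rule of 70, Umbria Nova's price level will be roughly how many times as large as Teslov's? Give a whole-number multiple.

Rate gap = 6.3% − 4.5% = 1.8 points.
The ratio doubles every 70/1.8 ≈ 38.89 years.
39/38.89 ≈ 1.00 doublings → ratio ≈ 2^1.00 ≈ 2.

2 times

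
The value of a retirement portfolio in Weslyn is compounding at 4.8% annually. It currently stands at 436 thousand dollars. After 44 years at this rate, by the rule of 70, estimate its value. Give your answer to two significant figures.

about 3500 thousand dollars

Doubling time ≈ 70/4.8 = 14.58 years.
44 years is 44/14.58 ≈ 3.02 doublings, a factor of 2^3.02 ≈ 8.11.
436 × 8.11 ≈ 3500 thousand dollars.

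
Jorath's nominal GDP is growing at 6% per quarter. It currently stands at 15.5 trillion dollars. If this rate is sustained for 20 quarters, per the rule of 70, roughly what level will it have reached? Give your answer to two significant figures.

approximately 51 trillion dollars

It doubles every 70/6 ≈ 11.67 quarters, so 20 quarters is 1.71 doublings.
2^1.71 ≈ 3.27; 15.5 × 3.27 ≈ 51 trillion dollars.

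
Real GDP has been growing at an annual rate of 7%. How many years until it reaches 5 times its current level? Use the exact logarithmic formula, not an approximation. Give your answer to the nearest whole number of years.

24 years

t = ln(5) / ln(1 + 0.07) = 1.6094 / 0.067659 ≈ 23.79.
≈ 24 years.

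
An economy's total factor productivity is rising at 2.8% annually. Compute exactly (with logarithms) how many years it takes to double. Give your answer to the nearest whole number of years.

t = ln(2) / ln(1 + 0.028) = 0.6931 / 0.027615 ≈ 25.10.
≈ 25 years.

25 years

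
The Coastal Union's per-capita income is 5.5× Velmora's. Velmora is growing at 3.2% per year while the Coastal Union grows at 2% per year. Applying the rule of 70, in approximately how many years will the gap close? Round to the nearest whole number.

Velmora gains on the Coastal Union at 3.2% − 2% = 1.2 points a year.
At that relative rate the gap halves every 70/1.2 ≈ 58.33 years.
A 5.5× gap takes log₂(5.5) ≈ 2.46 halvings to close: 2.46 × 58.33 ≈ 143 years.

143 years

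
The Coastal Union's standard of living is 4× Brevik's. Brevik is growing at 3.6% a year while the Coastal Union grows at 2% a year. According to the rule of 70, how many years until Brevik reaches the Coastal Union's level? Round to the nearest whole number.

The growth-rate gap is 3.6% − 2% = 1.6 percentage points.
So the ratio between them halves every 70/1.6 ≈ 43.75 years.
A 4× gap closes after 2 halvings: 2 × 43.75 ≈ 88 years.

roughly 88 years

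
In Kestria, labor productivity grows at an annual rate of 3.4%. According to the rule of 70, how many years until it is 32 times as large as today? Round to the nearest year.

Doubling time ≈ 70/3.4 = 20.59 years.
32 = 2^5, so 5 doublings → 103 years.

around 103 years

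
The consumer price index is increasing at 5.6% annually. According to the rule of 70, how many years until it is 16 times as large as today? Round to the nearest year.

around 50 years

One doubling takes 70/5.6 = 12.50 years.
16 = 2^4, so 4 doublings → 50 years.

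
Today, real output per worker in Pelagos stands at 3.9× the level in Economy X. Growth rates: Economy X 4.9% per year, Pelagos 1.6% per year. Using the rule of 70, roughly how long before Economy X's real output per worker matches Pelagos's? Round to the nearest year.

What matters is the difference: 3.3 pp.
Rule of 70 on the gap: the ratio halves every 70/3.3 ≈ 21.21 years.
A 3.9× gap takes log₂(3.9) ≈ 1.96 halvings to close: 1.96 × 21.21 ≈ 42 years.

about 42 years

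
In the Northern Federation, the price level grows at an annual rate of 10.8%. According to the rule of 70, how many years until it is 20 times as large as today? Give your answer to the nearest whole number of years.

roughly 28 years

One doubling takes 70/10.8 = 6.48 years.
20× is log₂ 20 ≈ 4.32 doublings, so ≈ 4.32 × 6.48 = 28 years.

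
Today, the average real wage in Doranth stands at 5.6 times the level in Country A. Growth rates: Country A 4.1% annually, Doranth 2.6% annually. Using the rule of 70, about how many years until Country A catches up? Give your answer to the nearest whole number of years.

about 116 years

Country A gains on Doranth at 4.1% − 2.6% = 1.5 points a year.
At that relative rate the gap halves every 70/1.5 ≈ 46.67 years.
A 5.6 times gap takes log₂(5.6) ≈ 2.49 halvings to close: 2.49 × 46.67 ≈ 116 years.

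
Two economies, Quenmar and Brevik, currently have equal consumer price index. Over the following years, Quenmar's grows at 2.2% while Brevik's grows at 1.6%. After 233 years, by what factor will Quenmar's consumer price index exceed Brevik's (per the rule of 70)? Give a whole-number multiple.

Rate gap = 2.2% − 1.6% = 0.6 points.
The ratio doubles every 70/0.6 ≈ 116.67 years.
233/116.67 ≈ 2.00 doublings → ratio ≈ 2^2.00 ≈ 4.

≈ 4 times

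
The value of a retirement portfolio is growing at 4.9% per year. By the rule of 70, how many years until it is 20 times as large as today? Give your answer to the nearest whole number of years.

around 62 years

At 4.9% it doubles every 70/4.9 ≈ 14.29 years.
Reaching 20× takes log₂(20) ≈ 4.32 doublings.
4.32 × 14.29 ≈ 62 years.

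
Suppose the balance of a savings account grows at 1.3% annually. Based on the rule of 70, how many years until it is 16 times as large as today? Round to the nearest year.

At 1.3% it doubles every 70/1.3 ≈ 53.85 years.
16× is 4 doublings, so 4 × 53.85 ≈ 215 years.

around 215 years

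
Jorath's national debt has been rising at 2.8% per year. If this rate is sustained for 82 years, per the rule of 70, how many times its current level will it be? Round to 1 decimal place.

approximately 9.7 times

Doubles every ≈ 25.00 years (70/2.8).
82 years is 3.28 doublings; 2^3.28 ≈ 9.7×.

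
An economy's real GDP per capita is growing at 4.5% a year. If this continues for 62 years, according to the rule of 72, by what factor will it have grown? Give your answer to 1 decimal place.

Doubles every ≈ 16.00 years (72/4.5).
62 years is 3.88 doublings; 2^3.88 ≈ 14.7×.

around 14.7 times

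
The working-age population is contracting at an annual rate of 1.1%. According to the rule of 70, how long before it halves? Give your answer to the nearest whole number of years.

The rule works in reverse for decay: 70/1.1 ≈ 63.64 years to halve.

≈ 64 years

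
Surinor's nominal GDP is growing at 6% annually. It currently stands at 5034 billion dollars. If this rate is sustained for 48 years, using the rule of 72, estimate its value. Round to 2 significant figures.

around 81000 billion dollars

It doubles every 72/6 ≈ 12.00 years, so 48 years is 4.00 doublings.
2^4.00 ≈ 16.00; 5034 × 16.00 ≈ 81000 billion dollars.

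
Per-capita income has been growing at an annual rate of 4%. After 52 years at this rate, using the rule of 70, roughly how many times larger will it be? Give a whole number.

around 8 times

70/4 ≈ 17.50 years per doubling.
52 years fits 3 doublings: 2^3 = 8.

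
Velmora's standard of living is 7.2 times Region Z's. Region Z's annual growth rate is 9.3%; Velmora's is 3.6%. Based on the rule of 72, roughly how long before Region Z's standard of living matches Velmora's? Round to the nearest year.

The growth-rate gap is 9.3% − 3.6% = 5.7 percentage points.
So the ratio between them halves every 72/5.7 ≈ 12.63 years.
A 7.2 times gap takes log₂(7.2) ≈ 2.85 halvings to close: 2.85 × 12.63 ≈ 36 years.

≈ 36 years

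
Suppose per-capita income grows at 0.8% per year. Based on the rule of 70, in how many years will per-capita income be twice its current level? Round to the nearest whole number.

Doubling time ≈ 70 / 0.8 = 87.50 years.

88 years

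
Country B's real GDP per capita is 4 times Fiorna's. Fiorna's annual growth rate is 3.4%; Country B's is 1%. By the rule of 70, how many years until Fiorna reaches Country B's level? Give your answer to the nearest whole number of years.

Fiorna gains on Country B at 3.4% − 1% = 2.4 points a year.
At that relative rate the gap halves every 70/2.4 ≈ 29.17 years.
A 4 times gap closes after 2 halvings: 2 × 29.17 ≈ 58 years.

approximately 58 years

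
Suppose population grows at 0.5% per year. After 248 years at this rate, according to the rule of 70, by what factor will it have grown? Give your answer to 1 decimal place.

Doubling time ≈ 70/0.5 = 140.00 years.
248 years / 140.00 ≈ 1.77 doublings → factor 2^1.77 ≈ 3.4.

around 3.4 times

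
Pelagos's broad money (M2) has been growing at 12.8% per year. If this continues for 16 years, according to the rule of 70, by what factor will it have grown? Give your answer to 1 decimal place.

Doubles every ≈ 5.47 years (70/12.8).
16 years is 2.93 doublings; 2^2.93 ≈ 7.6×.

7.6 times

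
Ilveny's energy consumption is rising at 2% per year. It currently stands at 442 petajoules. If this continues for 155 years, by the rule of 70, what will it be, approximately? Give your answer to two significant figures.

approximately 9500 petajoules

It doubles every 70/2 ≈ 35.00 years, so 155 years is 4.43 doublings.
2^4.43 ≈ 21.56; 442 × 21.56 ≈ 9500 petajoules.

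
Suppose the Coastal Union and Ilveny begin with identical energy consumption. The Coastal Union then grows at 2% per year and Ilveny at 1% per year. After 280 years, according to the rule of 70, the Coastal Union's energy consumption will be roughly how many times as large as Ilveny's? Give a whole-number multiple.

roughly 16 times

the Coastal Union pulls ahead at 1 pp per year, so the ratio doubles every 70/1 ≈ 70.00 years.
In 280 years that's 4.00 doublings: 2^4.00 ≈ 16.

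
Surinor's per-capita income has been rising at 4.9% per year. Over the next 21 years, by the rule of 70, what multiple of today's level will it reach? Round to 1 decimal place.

about 2.8 times

Doubling time ≈ 70/4.9 = 14.29 years.
21 years / 14.29 ≈ 1.47 doublings → factor 2^1.47 ≈ 2.8.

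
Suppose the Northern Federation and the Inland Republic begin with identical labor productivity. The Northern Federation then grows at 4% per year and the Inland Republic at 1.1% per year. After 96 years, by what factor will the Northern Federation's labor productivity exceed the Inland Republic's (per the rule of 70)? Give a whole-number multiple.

Rate gap = 4% − 1.1% = 2.9 points.
The ratio doubles every 70/2.9 ≈ 24.14 years.
96/24.14 ≈ 3.98 doublings → ratio ≈ 2^3.98 ≈ 16.

around 16 times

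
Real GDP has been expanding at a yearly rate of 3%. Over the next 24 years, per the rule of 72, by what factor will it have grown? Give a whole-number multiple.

around 2 times

72/3 ≈ 24.00 years per doubling.
24 years fits 1 doubling: 2^1 = 2.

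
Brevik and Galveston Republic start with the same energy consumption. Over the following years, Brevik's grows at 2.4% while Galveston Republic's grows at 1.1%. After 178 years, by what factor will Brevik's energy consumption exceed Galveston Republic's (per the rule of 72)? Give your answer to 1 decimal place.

about 9.3 times

Rate gap = 2.4% − 1.1% = 1.3 points.
The ratio doubles every 72/1.3 ≈ 55.38 years.
178/55.38 ≈ 3.21 doublings → ratio ≈ 2^3.21 ≈ 9.3.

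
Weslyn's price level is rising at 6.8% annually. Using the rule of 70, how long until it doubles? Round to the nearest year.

70/6.8 ≈ 10.29, so it doubles roughly every 10 years.

about 10 years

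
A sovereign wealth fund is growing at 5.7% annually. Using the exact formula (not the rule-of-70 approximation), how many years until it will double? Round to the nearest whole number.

13 years

t = ln(2) / ln(1 + 0.057) = 0.6931 / 0.055435 ≈ 12.50.
≈ 13 years.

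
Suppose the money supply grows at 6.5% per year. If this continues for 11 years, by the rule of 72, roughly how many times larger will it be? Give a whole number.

Doubling time ≈ 72/6.5 = 11.08 years.
11/11.08 ≈ 1 doubling, so about 2^1 = 2×.

roughly 2 times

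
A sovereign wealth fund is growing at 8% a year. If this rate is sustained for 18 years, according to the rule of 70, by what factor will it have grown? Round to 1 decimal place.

roughly 4.2 times

Doubling time ≈ 70/8 = 8.75 years.
18 years / 8.75 ≈ 2.06 doublings → factor 2^2.06 ≈ 4.2.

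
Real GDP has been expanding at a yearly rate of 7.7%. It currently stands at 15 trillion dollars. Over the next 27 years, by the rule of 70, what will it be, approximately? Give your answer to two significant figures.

120 trillion dollars

It doubles every 70/7.7 ≈ 9.09 years, so 27 years is 2.97 doublings.
2^2.97 ≈ 7.84; 15 × 7.84 ≈ 120 trillion dollars.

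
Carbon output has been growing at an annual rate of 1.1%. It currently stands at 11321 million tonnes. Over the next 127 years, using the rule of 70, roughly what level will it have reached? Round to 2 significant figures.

approximately 45000 million tonnes

It doubles every 70/1.1 ≈ 63.64 years, so 127 years is 2.00 doublings.
2^2.00 ≈ 4.00; 11321 × 4.00 ≈ 45000 million tonnes.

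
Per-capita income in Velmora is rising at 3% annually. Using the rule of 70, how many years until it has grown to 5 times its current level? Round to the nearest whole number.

One doubling takes 70/3 = 23.33 years.
5× is log₂ 5 ≈ 2.32 doublings, so ≈ 2.32 × 23.33 = 54 years.

approximately 54 years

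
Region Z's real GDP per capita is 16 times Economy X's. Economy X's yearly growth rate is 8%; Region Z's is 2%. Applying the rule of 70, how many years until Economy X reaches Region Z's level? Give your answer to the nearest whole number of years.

47 years

What matters is the difference: 6 pp.
Rule of 70 on the gap: the ratio halves every 70/6 ≈ 11.67 years.
A 16 times gap closes after 4 halvings: 4 × 11.67 ≈ 47 years.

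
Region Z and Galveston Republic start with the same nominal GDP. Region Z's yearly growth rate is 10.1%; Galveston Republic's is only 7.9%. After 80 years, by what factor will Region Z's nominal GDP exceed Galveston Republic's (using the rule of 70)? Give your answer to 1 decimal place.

Region Z pulls ahead at 2.2 pp per year, so the ratio doubles every 70/2.2 ≈ 31.82 years.
In 80 years that's 2.51 doublings: 2^2.51 ≈ 5.7.

around 5.7 times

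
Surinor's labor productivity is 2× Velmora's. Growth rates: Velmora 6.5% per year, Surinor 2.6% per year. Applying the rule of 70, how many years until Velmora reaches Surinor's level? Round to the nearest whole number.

around 18 years

What matters is the difference: 3.9 pp.
Rule of 70 on the gap: the ratio halves every 70/3.9 ≈ 17.95 years.
A 2× gap closes after 1 halving: 1 × 17.95 ≈ 18 years.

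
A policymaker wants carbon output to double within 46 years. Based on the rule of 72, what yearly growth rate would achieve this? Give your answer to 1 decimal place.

≈ 1.6%

72 / 46 ≈ 1.57, so about 1.6% per year.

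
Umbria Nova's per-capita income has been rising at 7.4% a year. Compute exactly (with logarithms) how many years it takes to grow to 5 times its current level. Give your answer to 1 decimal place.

22.5 years

t = ln(5) / ln(1 + 0.074) = 1.6094 / 0.071390 ≈ 22.54.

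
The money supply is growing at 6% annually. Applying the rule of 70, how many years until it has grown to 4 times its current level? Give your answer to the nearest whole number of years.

23 years

One doubling takes 70/6 = 11.67 years.
4 = 2^2, so 2 doublings → 23 years.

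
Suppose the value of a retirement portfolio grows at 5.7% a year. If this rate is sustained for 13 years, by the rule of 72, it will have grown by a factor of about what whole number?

around 2 times

72/5.7 ≈ 12.63 years per doubling.
13 years fits 1 doubling: 2^1 = 2.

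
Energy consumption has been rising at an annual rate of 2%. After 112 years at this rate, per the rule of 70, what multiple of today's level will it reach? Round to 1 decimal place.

Doubling time ≈ 70/2 = 35.00 years.
112 years / 35.00 ≈ 3.20 doublings → factor 2^3.20 ≈ 9.2.

around 9.2 times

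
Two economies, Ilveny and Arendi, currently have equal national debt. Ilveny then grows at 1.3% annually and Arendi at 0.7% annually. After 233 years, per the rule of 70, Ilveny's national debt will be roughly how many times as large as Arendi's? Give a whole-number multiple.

Only the 0.6-point difference matters.
70/0.6 ≈ 116.67 years per doubling of the ratio; 233 years gives 2.00 doublings, so ≈ 4×.

around 4 times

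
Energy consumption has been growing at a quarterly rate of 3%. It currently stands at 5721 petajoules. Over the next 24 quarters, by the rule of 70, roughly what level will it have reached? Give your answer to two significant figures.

around 12000 petajoules

Doubling time ≈ 70/3 = 23.33 quarters.
24 quarters is 24/23.33 ≈ 1.03 doublings, a factor of 2^1.03 ≈ 2.04.
5721 × 2.04 ≈ 12000 petajoules.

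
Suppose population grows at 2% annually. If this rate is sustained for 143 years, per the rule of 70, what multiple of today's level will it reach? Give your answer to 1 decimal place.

17.0 times

Doubling time ≈ 70/2 = 35.00 years.
143 years / 35.00 ≈ 4.09 doublings → factor 2^4.09 ≈ 17.0.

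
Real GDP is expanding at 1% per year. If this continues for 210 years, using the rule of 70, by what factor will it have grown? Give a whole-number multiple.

Doubling time ≈ 70/1 = 70.00 years.
210/70.00 ≈ 3 doublings, so about 2^3 = 8×.

around 8 times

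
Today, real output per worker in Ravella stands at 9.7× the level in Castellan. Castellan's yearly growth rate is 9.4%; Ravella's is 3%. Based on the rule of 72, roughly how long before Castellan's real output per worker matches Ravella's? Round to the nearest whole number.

37 years

What matters is the difference: 6.4 pp.
Rule of 72 on the gap: the ratio halves every 72/6.4 ≈ 11.25 years.
A 9.7× gap takes log₂(9.7) ≈ 3.28 halvings to close: 3.28 × 11.25 ≈ 37 years.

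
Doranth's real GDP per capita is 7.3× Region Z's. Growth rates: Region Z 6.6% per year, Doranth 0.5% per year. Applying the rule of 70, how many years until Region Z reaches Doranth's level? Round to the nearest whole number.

roughly 33 years

The growth-rate gap is 6.6% − 0.5% = 6.1 percentage points.
So the ratio between them halves every 70/6.1 ≈ 11.48 years.
A 7.3× gap takes log₂(7.3) ≈ 2.87 halvings to close: 2.87 × 11.48 ≈ 33 years.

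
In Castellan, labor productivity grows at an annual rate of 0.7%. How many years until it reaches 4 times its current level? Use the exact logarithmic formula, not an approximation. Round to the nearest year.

t = ln(4) / ln(1 + 0.007) = 1.3863 / 0.006976 ≈ 198.72.
≈ 199 years.

199 years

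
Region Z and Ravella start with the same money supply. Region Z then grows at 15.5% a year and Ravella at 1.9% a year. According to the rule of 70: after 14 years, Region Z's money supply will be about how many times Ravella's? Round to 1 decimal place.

6.6 times

Region Z pulls ahead at 13.6 pp per year, so the ratio doubles every 70/13.6 ≈ 5.15 years.
In 14 years that's 2.72 doublings: 2^2.72 ≈ 6.6.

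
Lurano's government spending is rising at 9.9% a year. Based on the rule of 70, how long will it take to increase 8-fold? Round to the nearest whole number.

roughly 21 years

At 9.9% it doubles every 70/9.9 ≈ 7.07 years.
Getting to 8× needs 3 doublings: 3 × 7.07 ≈ 21 years.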